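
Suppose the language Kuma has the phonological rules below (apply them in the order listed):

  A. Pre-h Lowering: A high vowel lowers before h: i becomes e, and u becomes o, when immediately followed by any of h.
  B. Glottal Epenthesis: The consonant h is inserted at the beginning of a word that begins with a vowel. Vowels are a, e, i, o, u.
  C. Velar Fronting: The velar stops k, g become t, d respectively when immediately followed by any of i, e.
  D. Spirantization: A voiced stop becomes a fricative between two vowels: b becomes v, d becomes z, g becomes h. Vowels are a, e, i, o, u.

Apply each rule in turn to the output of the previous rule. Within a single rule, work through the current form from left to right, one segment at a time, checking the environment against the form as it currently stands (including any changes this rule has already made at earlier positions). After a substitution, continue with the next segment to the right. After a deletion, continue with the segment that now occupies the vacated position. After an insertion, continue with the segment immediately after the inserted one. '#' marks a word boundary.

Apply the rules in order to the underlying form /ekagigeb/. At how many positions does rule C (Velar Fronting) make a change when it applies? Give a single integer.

2

A Pre-h Lowering: no change — [ekagigeb]
B Glottal Epenthesis: [ekagigeb] → [hekagigeb]
C Velar Fronting: [hekagigeb] → [hekadideb]
D Spirantization: [hekadideb] → [hekazizeb]
Rule C changed 2 position(s).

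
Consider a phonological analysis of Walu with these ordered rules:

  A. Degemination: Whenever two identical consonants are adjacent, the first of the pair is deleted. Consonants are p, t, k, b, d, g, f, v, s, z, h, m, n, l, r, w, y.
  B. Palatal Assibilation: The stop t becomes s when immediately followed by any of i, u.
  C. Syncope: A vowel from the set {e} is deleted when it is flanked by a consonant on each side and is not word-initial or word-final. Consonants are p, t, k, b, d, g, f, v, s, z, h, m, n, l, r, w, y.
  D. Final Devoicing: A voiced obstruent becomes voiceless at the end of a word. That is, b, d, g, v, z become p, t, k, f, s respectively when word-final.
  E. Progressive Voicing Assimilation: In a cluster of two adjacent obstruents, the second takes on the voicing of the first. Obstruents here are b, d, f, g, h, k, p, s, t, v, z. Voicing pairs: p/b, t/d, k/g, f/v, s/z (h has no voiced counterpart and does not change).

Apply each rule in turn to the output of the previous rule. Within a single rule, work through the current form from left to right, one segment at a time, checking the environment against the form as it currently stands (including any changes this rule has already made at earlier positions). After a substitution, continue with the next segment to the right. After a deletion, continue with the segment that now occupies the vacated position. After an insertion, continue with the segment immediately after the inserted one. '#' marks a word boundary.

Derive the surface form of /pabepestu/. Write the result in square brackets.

A Degemination: no change — [pabepestu]
B Palatal Assibilation: [pabepestu] → [pabepessu]
C Syncope: [pabepessu] → [pabpssu]
D Final Devoicing: no change — [pabpssu]
E Progressive Voicing Assimilation: [pabpssu] → [pabbzzu]

[pabbzzu]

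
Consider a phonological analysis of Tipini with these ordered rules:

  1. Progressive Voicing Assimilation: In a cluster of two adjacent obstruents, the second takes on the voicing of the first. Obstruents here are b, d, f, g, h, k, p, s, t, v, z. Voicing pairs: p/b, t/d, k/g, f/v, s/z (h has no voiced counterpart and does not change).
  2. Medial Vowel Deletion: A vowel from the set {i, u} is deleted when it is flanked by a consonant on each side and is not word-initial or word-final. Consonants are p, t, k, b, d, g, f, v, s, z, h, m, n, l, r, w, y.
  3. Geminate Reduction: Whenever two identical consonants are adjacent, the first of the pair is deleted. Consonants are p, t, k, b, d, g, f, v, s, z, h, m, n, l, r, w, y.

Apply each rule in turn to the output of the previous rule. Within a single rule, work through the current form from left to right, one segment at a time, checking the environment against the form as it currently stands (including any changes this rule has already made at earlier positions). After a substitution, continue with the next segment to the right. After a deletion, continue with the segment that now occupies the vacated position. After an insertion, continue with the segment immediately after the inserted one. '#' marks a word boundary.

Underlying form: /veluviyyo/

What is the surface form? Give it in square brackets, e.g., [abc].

[velvyo]

1 Progressive Voicing Assimilation: no change — [veluviyyo]
2 Medial Vowel Deletion: [veluviyyo] → [velvyyo]
3 Geminate Reduction: [velvyyo] → [velvyo]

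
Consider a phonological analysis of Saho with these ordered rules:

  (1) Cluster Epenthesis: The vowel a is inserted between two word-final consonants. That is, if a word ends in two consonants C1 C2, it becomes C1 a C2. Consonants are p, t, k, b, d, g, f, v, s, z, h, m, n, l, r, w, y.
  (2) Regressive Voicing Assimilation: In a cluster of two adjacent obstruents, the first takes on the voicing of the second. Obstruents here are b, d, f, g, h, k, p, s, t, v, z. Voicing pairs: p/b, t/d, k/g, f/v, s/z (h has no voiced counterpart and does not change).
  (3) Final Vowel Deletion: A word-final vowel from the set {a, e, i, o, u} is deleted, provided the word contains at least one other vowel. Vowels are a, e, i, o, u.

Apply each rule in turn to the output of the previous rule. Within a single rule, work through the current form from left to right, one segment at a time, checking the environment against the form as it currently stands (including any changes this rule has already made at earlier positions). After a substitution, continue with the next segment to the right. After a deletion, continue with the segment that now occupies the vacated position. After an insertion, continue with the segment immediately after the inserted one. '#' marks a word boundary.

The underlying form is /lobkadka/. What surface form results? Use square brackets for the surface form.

[lopkatk]

(1) Cluster Epenthesis: no change — [lobkadka]
(2) Regressive Voicing Assimilation: [lobkadka] → [lopkatka]
(3) Final Vowel Deletion: [lopkatka] → [lopkatk]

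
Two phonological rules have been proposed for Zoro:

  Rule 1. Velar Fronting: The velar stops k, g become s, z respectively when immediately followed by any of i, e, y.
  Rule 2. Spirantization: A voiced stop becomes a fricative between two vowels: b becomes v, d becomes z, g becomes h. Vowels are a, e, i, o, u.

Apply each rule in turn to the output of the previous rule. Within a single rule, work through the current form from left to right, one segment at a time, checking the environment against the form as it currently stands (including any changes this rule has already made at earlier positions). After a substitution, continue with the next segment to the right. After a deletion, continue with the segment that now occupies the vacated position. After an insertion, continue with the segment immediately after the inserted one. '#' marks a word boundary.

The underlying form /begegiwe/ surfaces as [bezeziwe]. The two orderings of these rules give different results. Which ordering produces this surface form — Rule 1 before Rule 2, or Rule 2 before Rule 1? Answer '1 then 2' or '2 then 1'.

1 then 2

Order 1 then 2:
  1 Velar Fronting: [begegiwe] → [bezeziwe]
  2 Spirantization: no change — [bezeziwe]
  result: [bezeziwe]
Order 2 then 1:
  2 Spirantization: [begegiwe] → [behehiwe]
  1 Velar Fronting: no change — [behehiwe]
  result: [behehiwe]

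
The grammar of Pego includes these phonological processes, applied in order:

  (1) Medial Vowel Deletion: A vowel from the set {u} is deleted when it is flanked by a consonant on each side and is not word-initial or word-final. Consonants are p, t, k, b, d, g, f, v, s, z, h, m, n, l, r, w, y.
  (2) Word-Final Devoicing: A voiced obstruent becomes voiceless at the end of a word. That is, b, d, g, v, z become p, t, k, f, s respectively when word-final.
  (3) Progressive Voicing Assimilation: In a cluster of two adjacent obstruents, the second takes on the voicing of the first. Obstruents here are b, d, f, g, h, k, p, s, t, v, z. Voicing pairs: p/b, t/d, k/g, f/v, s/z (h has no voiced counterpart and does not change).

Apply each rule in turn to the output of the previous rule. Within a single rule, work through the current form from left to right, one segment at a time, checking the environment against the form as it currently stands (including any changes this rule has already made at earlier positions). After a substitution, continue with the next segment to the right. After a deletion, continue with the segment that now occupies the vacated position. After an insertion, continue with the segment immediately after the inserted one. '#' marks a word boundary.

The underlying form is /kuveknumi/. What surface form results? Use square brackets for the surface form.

[kfeknmi]

(1) Medial Vowel Deletion: [kuveknumi] → [kveknmi]
(2) Word-Final Devoicing: no change — [kveknmi]
(3) Progressive Voicing Assimilation: [kveknmi] → [kfeknmi]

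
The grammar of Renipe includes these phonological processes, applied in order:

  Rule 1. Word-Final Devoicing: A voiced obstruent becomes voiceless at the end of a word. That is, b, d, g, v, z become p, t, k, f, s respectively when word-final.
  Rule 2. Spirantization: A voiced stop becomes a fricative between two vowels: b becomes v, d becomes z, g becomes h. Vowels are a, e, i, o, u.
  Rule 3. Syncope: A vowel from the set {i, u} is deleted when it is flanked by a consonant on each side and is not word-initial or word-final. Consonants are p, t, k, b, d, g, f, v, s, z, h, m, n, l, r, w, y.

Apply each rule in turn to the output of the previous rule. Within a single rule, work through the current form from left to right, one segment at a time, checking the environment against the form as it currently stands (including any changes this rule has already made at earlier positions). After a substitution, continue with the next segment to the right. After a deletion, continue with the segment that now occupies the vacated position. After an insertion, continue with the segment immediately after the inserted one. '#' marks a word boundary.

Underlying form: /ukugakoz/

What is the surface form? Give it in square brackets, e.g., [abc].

Rule 1 Word-Final Devoicing: [ukugakoz] → [ukugakos]
Rule 2 Spirantization: [ukugakos] → [ukuhakos]
Rule 3 Syncope: [ukuhakos] → [ukhakos]

[ukhakos]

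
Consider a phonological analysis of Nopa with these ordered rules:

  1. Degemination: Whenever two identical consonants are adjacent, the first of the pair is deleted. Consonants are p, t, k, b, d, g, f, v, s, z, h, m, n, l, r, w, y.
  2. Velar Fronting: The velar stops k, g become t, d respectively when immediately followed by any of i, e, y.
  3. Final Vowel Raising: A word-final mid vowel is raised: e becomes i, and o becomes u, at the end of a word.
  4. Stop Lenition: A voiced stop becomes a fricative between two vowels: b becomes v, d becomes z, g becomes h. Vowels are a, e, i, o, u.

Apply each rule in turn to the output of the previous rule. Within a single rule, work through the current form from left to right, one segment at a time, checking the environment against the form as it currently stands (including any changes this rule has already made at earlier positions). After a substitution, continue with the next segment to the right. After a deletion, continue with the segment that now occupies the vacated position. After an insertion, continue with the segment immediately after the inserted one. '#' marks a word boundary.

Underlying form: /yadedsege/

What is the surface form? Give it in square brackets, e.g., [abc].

[yazedsezi]

1 Degemination: no change — [yadedsege]
2 Velar Fronting: [yadedsege] → [yadedsede]
3 Final Vowel Raising: [yadedsede] → [yadedsedi]
4 Stop Lenition: [yadedsedi] → [yazedsezi]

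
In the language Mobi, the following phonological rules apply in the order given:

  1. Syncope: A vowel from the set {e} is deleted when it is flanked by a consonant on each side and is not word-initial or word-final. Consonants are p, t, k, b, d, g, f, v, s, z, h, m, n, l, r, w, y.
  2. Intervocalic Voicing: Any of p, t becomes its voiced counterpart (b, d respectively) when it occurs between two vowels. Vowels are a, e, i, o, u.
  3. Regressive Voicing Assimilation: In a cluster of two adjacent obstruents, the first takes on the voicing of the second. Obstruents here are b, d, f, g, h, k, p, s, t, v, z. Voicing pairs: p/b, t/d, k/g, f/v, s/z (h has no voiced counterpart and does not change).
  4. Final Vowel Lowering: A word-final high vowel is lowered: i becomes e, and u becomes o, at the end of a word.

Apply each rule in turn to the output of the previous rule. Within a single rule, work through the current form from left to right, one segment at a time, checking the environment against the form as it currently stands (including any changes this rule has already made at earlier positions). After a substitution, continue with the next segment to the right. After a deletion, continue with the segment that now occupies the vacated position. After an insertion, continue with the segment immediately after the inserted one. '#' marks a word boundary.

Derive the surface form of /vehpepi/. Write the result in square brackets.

[fhppe]

1 Syncope: [vehpepi] → [vhppi]
2 Intervocalic Voicing: no change — [vhppi]
3 Regressive Voicing Assimilation: [vhppi] → [fhppi]
4 Final Vowel Lowering: [fhppi] → [fhppe]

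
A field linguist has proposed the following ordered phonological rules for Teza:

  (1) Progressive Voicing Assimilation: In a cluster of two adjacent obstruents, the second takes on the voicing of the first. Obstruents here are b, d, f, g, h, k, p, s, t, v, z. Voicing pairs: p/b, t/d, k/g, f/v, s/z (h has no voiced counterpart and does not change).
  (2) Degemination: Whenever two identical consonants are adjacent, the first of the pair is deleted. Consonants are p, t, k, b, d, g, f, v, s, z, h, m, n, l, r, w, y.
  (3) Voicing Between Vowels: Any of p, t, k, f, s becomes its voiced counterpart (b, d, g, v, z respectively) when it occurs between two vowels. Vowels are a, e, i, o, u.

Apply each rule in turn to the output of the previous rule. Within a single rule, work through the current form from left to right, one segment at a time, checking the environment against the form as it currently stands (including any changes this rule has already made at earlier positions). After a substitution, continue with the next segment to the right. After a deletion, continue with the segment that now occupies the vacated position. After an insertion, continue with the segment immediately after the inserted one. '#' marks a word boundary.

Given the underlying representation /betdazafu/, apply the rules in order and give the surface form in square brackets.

[bedazavu]

(1) Progressive Voicing Assimilation: [betdazafu] → [bettazafu]
(2) Degemination: [bettazafu] → [betazafu]
(3) Voicing Between Vowels: [betazafu] → [bedazavu]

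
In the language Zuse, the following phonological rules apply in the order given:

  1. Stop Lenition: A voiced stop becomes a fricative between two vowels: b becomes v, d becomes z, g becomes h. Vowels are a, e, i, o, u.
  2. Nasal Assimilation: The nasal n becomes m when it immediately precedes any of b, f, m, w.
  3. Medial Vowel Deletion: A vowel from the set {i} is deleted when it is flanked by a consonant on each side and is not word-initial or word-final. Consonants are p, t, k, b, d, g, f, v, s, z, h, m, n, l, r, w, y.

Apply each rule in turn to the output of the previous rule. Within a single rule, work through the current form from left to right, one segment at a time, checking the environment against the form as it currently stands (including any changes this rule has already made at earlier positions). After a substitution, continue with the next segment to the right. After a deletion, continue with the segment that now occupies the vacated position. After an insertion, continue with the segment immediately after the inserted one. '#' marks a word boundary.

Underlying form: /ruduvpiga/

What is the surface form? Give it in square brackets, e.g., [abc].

[ruzuvpha]

1 Stop Lenition: [ruduvpiga] → [ruzuvpiha]
2 Nasal Assimilation: no change — [ruzuvpiha]
3 Medial Vowel Deletion: [ruzuvpiha] → [ruzuvpha]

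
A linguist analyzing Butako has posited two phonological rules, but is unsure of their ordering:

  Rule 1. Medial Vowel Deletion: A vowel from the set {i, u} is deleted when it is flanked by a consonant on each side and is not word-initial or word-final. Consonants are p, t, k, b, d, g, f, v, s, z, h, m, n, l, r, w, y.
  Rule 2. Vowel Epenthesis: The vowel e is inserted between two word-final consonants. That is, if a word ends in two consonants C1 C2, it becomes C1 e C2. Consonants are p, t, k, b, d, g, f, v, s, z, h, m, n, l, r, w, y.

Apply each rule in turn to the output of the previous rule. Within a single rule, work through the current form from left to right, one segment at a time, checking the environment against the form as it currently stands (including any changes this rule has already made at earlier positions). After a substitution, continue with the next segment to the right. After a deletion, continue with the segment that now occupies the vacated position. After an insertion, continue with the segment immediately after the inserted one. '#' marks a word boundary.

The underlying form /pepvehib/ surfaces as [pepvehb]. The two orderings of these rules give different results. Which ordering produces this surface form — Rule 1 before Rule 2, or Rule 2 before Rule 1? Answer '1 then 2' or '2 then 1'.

2 then 1

Order 1 then 2:
  1 Medial Vowel Deletion: [pepvehib] → [pepvehb]
  2 Vowel Epenthesis: [pepvehb] → [pepveheb]
  result: [pepveheb]
Order 2 then 1:
  2 Vowel Epenthesis: no change — [pepvehib]
  1 Medial Vowel Deletion: [pepvehib] → [pepvehb]
  result: [pepvehb]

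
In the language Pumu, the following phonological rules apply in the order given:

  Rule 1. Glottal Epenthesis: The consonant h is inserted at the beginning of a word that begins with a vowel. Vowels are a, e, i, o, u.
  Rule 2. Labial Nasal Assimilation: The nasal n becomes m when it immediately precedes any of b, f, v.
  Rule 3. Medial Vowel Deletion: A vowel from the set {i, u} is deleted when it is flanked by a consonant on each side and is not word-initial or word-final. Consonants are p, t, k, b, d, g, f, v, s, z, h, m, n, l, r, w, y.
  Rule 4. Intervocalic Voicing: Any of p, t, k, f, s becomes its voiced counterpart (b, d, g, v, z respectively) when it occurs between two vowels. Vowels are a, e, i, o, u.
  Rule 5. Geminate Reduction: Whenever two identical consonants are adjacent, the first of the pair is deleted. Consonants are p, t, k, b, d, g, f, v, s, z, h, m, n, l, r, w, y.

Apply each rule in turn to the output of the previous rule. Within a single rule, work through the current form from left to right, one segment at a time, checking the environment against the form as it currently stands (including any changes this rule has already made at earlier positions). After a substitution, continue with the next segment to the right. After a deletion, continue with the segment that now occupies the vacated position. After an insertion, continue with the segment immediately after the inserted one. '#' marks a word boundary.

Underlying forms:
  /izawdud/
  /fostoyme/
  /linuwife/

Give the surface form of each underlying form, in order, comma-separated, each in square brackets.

[hzawd], [fostoyme], [lnwfe]

/izawdud/:
  Rule 1 Glottal Epenthesis: [izawdud] → [hizawdud]
  Rule 2 Labial Nasal Assimilation: no change — [hizawdud]
  Rule 3 Medial Vowel Deletion: [hizawdud] → [hzawdd]
  Rule 4 Intervocalic Voicing: no change — [hzawdd]
  Rule 5 Geminate Reduction: [hzawdd] → [hzawd]
/fostoyme/:
  Rule 1 Glottal Epenthesis: no change — [fostoyme]
  Rule 2 Labial Nasal Assimilation: no change — [fostoyme]
  Rule 3 Medial Vowel Deletion: no change — [fostoyme]
  Rule 4 Intervocalic Voicing: no change — [fostoyme]
  Rule 5 Geminate Reduction: no change — [fostoyme]
/linuwife/:
  Rule 1 Glottal Epenthesis: no change — [linuwife]
  Rule 2 Labial Nasal Assimilation: no change — [linuwife]
  Rule 3 Medial Vowel Deletion: [linuwife] → [lnwfe]
  Rule 4 Intervocalic Voicing: no change — [lnwfe]
  Rule 5 Geminate Reduction: no change — [lnwfe]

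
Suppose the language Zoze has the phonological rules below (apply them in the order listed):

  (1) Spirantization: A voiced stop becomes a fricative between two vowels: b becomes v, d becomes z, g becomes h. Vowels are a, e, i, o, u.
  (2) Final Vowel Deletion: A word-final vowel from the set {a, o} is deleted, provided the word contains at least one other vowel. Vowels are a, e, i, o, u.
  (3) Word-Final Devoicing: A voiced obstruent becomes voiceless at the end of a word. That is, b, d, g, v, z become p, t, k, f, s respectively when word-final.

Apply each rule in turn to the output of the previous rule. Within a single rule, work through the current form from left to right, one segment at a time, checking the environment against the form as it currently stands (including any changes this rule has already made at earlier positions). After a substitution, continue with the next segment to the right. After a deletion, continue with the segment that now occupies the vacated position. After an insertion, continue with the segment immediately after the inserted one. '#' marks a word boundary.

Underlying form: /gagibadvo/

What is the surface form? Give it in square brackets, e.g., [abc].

(1) Spirantization: [gagibadvo] → [gahivadvo]
(2) Final Vowel Deletion: [gahivadvo] → [gahivadv]
(3) Word-Final Devoicing: [gahivadv] → [gahivadf]

[gahivadf]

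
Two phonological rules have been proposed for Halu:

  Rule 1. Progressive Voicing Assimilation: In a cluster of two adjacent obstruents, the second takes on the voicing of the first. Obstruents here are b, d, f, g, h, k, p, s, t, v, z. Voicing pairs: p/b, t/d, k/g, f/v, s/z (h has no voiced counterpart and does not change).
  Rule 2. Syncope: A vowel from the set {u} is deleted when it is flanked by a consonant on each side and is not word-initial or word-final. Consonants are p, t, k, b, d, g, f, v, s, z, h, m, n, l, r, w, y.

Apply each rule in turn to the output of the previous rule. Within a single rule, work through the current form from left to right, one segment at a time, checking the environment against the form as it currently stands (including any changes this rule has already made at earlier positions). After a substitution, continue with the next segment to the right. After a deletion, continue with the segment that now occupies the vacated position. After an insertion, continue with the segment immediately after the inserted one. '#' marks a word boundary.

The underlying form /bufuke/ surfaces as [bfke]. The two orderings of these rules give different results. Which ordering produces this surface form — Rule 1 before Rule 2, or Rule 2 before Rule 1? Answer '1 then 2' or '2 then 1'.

Order 1 then 2:
  1 Progressive Voicing Assimilation: no change — [bufuke]
  2 Syncope: [bufuke] → [bfke]
  result: [bfke]
Order 2 then 1:
  2 Syncope: [bufuke] → [bfke]
  1 Progressive Voicing Assimilation: [bfke] → [bvge]
  result: [bvge]

1 then 2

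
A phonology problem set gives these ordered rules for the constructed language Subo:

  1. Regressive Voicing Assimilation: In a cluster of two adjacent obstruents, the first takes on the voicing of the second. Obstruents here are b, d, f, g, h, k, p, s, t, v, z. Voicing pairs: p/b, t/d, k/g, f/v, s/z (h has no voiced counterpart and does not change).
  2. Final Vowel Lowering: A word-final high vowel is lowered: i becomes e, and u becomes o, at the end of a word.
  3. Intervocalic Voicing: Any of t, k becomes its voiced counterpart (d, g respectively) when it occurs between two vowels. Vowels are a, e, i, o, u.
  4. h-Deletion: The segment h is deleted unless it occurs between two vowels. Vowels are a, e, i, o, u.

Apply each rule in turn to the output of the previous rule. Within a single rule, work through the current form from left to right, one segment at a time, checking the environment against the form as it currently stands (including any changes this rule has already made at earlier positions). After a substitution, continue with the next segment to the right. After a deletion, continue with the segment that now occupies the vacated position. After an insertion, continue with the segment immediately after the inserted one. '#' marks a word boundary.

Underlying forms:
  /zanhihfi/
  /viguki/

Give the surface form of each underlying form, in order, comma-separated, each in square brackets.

/zanhihfi/:
  1 Regressive Voicing Assimilation: no change — [zanhihfi]
  2 Final Vowel Lowering: [zanhihfi] → [zanhihfe]
  3 Intervocalic Voicing: no change — [zanhihfe]
  4 h-Deletion: [zanhihfe] → [zanife]
/viguki/:
  1 Regressive Voicing Assimilation: no change — [viguki]
  2 Final Vowel Lowering: [viguki] → [viguke]
  3 Intervocalic Voicing: [viguke] → [viguge]
  4 h-Deletion: no change — [viguge]

[zanife], [viguge]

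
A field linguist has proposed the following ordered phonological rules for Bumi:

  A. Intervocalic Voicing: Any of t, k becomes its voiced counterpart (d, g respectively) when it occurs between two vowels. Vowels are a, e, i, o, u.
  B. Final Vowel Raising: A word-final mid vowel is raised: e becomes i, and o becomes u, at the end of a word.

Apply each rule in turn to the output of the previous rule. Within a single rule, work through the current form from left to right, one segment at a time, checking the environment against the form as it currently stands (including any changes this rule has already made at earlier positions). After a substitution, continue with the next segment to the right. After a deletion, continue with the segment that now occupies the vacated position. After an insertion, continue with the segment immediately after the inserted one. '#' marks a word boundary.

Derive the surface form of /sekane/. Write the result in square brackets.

[segani]

A Intervocalic Voicing: [sekane] → [segane]
B Final Vowel Raising: [segane] → [segani]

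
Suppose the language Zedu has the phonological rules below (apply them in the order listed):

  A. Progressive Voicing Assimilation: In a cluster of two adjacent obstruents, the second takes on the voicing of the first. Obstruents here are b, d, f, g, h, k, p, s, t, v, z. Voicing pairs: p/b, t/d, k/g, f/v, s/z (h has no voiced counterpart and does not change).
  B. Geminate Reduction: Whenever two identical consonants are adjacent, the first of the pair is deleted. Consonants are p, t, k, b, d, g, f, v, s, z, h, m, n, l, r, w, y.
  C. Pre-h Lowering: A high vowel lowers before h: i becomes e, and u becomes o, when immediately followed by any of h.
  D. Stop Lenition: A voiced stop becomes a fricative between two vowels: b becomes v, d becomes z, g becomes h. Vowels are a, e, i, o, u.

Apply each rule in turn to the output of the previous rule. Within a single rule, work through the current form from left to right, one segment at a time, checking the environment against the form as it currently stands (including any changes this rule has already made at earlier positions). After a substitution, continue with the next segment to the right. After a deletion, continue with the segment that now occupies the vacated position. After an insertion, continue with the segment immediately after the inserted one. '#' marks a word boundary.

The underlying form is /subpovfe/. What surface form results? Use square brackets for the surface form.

A Progressive Voicing Assimilation: [subpovfe] → [subbovve]
B Geminate Reduction: [subbovve] → [subove]
C Pre-h Lowering: no change — [subove]
D Stop Lenition: [subove] → [suvove]

[suvove]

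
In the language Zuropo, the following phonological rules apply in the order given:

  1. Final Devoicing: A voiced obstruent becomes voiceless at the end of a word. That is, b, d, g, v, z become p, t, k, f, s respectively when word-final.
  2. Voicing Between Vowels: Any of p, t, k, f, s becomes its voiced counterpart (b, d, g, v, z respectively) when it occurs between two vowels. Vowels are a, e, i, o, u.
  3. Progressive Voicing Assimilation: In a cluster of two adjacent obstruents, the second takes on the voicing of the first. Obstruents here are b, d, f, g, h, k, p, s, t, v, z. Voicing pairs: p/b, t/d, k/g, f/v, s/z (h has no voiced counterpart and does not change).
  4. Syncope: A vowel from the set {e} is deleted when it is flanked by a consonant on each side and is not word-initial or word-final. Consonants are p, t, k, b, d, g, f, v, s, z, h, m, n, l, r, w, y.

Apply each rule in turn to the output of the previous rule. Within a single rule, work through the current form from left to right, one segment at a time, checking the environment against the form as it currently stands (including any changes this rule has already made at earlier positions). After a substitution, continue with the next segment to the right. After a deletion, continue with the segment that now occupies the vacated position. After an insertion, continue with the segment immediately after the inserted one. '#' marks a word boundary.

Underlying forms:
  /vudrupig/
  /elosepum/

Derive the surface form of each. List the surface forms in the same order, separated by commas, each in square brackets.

/vudrupig/:
  1 Final Devoicing: [vudrupig] → [vudrupik]
  2 Voicing Between Vowels: [vudrupik] → [vudrubik]
  3 Progressive Voicing Assimilation: no change — [vudrubik]
  4 Syncope: no change — [vudrubik]
/elosepum/:
  1 Final Devoicing: no change — [elosepum]
  2 Voicing Between Vowels: [elosepum] → [elozebum]
  3 Progressive Voicing Assimilation: no change — [elozebum]
  4 Syncope: [elozebum] → [elozbum]

[vudrubik], [elozbum]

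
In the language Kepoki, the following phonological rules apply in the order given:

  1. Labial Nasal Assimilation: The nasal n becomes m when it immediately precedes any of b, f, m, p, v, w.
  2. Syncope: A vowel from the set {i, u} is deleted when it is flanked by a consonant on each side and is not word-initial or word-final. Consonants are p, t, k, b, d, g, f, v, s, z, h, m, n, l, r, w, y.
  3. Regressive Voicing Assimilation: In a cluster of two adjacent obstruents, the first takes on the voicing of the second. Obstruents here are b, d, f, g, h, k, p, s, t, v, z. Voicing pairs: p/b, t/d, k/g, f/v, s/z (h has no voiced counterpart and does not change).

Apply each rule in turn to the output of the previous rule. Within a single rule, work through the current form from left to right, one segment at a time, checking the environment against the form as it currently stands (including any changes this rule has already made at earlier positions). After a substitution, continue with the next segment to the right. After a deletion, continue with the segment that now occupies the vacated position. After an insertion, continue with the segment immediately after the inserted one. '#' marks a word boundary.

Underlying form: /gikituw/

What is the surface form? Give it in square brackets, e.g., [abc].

1 Labial Nasal Assimilation: no change — [gikituw]
2 Syncope: [gikituw] → [gktw]
3 Regressive Voicing Assimilation: [gktw] → [kktw]

[kktw]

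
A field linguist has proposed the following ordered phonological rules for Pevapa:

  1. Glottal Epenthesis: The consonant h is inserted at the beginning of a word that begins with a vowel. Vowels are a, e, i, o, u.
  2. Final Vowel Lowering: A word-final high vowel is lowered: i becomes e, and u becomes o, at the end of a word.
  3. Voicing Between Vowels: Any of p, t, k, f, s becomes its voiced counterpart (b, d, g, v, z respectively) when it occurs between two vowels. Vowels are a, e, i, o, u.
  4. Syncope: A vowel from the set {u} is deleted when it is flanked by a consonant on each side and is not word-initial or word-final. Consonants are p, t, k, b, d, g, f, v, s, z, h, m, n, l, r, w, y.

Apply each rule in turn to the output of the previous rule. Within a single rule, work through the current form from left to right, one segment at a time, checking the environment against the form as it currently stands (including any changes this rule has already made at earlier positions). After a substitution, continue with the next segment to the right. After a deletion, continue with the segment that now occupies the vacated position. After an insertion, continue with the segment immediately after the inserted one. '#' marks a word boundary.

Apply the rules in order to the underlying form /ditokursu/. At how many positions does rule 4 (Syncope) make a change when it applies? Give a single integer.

1 Glottal Epenthesis: no change — [ditokursu]
2 Final Vowel Lowering: [ditokursu] → [ditokurso]
3 Voicing Between Vowels: [ditokurso] → [didogurso]
4 Syncope: [didogurso] → [didogrso]
Rule 4 changed 1 position(s).

1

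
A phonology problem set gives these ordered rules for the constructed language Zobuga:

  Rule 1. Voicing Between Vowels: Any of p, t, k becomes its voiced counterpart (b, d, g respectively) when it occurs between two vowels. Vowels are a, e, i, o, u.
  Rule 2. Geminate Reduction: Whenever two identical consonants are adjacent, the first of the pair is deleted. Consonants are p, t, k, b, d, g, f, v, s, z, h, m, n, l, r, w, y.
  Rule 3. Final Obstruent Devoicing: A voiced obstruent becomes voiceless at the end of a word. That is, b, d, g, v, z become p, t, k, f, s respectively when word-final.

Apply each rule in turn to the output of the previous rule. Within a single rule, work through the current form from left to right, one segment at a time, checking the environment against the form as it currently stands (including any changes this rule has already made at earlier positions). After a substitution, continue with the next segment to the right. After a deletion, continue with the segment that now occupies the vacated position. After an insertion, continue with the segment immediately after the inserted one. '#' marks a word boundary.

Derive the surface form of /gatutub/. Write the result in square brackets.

[gadudup]

Rule 1 Voicing Between Vowels: [gatutub] → [gadudub]
Rule 2 Geminate Reduction: no change — [gadudub]
Rule 3 Final Obstruent Devoicing: [gadudub] → [gadudup]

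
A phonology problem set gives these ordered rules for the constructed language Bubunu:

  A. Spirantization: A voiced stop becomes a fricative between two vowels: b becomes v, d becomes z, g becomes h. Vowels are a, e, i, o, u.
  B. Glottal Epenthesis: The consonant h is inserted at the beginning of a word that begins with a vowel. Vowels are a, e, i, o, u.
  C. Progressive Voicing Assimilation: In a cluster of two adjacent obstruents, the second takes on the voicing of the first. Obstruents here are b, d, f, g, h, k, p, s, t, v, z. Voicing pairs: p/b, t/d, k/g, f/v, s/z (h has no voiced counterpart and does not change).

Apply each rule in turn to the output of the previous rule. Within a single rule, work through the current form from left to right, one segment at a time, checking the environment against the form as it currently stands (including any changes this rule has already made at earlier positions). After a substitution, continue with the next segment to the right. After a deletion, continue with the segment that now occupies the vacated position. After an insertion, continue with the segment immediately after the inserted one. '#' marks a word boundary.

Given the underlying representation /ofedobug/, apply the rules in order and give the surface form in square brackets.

A Spirantization: [ofedobug] → [ofezovug]
B Glottal Epenthesis: [ofezovug] → [hofezovug]
C Progressive Voicing Assimilation: no change — [hofezovug]

[hofezovug]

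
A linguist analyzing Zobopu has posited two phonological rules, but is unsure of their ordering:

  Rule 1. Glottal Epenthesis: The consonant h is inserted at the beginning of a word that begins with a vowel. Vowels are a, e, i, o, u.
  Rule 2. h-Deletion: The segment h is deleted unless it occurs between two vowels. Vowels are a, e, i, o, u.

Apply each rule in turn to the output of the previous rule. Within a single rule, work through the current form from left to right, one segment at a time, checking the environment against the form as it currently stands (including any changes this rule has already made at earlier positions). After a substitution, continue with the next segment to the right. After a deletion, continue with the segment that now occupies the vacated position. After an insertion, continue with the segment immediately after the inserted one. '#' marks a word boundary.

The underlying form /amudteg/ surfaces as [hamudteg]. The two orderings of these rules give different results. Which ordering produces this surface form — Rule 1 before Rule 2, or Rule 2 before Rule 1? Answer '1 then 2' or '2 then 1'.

2 then 1

Order 1 then 2:
  1 Glottal Epenthesis: [amudteg] → [hamudteg]
  2 h-Deletion: [hamudteg] → [amudteg]
  result: [amudteg]
Order 2 then 1:
  2 h-Deletion: no change — [amudteg]
  1 Glottal Epenthesis: [amudteg] → [hamudteg]
  result: [hamudteg]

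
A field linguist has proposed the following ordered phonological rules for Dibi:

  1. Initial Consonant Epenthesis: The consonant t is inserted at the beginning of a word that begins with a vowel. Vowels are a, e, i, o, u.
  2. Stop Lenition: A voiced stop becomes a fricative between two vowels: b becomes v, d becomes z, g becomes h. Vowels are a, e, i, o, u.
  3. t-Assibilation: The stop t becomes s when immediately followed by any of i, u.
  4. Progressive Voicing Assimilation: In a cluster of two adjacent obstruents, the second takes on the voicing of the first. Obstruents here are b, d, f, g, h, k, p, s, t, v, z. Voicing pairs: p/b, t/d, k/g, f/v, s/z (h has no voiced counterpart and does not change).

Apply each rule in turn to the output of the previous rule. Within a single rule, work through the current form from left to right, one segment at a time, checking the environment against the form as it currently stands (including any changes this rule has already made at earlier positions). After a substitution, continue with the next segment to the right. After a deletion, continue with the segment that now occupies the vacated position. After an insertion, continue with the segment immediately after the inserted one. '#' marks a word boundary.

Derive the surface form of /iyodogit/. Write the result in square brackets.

[siyozohit]

1 Initial Consonant Epenthesis: [iyodogit] → [tiyodogit]
2 Stop Lenition: [tiyodogit] → [tiyozohit]
3 t-Assibilation: [tiyozohit] → [siyozohit]
4 Progressive Voicing Assimilation: no change — [siyozohit]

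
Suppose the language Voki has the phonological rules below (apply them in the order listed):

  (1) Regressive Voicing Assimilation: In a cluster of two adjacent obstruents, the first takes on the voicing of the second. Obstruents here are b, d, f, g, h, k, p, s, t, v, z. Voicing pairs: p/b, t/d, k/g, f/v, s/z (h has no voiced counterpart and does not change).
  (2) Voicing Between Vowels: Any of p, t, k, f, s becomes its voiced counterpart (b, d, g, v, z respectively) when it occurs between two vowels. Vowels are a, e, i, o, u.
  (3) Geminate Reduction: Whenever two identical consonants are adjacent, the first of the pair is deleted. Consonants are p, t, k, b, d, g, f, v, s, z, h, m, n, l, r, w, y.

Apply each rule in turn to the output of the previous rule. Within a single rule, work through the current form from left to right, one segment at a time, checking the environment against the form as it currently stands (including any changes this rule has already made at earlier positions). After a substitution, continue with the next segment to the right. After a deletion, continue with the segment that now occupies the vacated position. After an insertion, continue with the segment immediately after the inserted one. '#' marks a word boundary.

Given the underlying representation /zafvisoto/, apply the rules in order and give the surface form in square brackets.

[zavizodo]

(1) Regressive Voicing Assimilation: [zafvisoto] → [zavvisoto]
(2) Voicing Between Vowels: [zavvisoto] → [zavvizodo]
(3) Geminate Reduction: [zavvizodo] → [zavizodo]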